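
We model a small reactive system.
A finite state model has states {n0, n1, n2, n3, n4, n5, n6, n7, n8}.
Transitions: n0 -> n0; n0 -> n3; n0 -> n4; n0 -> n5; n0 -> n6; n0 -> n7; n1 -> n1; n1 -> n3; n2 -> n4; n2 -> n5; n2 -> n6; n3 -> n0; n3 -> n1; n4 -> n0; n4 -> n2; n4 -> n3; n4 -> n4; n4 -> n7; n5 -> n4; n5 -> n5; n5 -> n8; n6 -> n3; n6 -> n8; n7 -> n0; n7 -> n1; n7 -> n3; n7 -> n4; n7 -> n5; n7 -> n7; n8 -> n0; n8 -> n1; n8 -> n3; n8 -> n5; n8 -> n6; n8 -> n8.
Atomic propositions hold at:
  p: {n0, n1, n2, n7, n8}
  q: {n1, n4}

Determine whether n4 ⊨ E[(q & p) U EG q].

Sat(q & p) = {n1}
EG q: greatest fixpoint, start Z0 = {n1, n4}, keep only states in Sat with some successor in Z. Already a fixed point.
Sat(EG q) = {n1, n4}
E[(q & p) U EG q]: least fixpoint, start Z0 = Sat(EG q) = {n1, n4}, add states in Sat(q & p) with some successor in Z. Already a fixed point.
Sat(E[(q & p) U EG q]) = {n1, n4}
n4 ∈ Sat(E[(q & p) U EG q]) = {n1, n4}, so the formula holds at n4.

Yes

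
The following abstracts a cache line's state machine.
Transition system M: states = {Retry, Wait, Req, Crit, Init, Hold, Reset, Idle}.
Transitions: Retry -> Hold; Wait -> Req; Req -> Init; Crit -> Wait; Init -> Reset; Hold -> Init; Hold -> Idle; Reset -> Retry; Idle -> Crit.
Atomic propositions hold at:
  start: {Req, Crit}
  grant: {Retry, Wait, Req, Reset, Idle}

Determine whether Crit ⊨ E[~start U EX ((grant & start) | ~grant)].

Sat(~start) = {Retry, Wait, Init, Hold, Reset, Idle}
Sat(grant & start) = {Req}
Sat(~grant) = {Crit, Init, Hold}
Sat((grant & start) | ~grant) = {Req, Crit, Init, Hold}
Sat(EX ((grant & start) | ~grant)) = {s : some successor in {Req, Crit, Init, Hold}} = {Retry, Wait, Req, Hold, Idle}
E[~start U EX ((grant & start) | ~grant)]: least fixpoint, start Z0 = Sat(EX ((grant & start) | ~grant)) = {Retry, Wait, Req, Hold, Idle}, add states in Sat(~start) with some successor in Z. Z1 = {Retry, Wait, Req, Hold, Reset, Idle}; Z2 = {Retry, Wait, Req, Init, Hold, Reset, Idle}; fixed.
Sat(E[~start U EX ((grant & start) | ~grant)]) = {Retry, Wait, Req, Init, Hold, Reset, Idle}
Crit ∉ Sat(E[~start U EX ((grant & start) | ~grant)]) = {Retry, Wait, Req, Init, Hold, Reset, Idle}, so the formula does not hold at Crit.

No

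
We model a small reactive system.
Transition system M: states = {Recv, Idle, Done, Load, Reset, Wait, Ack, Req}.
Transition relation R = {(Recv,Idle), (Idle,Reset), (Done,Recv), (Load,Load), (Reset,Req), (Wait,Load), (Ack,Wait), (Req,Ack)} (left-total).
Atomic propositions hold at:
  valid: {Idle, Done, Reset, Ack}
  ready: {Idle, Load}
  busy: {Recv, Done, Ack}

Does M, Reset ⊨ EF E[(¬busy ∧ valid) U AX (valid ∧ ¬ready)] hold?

Yes

Sat(¬busy) = {Idle, Load, Reset, Wait, Req}
Sat(¬busy ∧ valid) = {Idle, Reset}
Sat(¬ready) = {Recv, Done, Reset, Wait, Ack, Req}
Sat(valid ∧ ¬ready) = {Done, Reset, Ack}
Sat(AX (valid ∧ ¬ready)) = {s : every successor in {Done, Reset, Ack}} = {Idle, Req}
E[(¬busy ∧ valid) U AX (valid ∧ ¬ready)]: least fixpoint, start Z0 = Sat(AX (valid ∧ ¬ready)) = {Idle, Req}, add states in Sat(¬busy ∧ valid) with some successor in Z. Z1 = {Idle, Reset, Req}; fixed.
Sat(E[(¬busy ∧ valid) U AX (valid ∧ ¬ready)]) = {Idle, Reset, Req}
EF E[(¬busy ∧ valid) U AX (valid ∧ ¬ready)]: least fixpoint, start Z0 = {Idle, Reset, Req}, add states with some successor in Z. Z1 = {Recv, Idle, Reset, Req}; Z2 = {Recv, Idle, Done, Reset, Req}; fixed.
Sat(EF E[(¬busy ∧ valid) U AX (valid ∧ ¬ready)]) = {Recv, Idle, Done, Reset, Req}
Reset ∈ Sat(EF E[(¬busy ∧ valid) U AX (valid ∧ ¬ready)]) = {Recv, Idle, Done, Reset, Req}, so the formula holds at Reset.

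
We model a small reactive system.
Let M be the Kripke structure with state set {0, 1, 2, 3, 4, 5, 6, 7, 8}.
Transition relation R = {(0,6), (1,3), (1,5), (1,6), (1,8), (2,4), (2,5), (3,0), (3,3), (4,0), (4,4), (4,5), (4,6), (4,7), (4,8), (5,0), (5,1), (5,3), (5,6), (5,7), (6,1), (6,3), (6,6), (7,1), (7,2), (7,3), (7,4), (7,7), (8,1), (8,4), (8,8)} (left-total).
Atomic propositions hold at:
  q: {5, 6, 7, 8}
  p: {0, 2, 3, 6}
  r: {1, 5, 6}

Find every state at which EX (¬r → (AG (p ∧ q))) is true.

Sat(¬r) = {0, 2, 3, 4, 7, 8}
Sat(p ∧ q) = {6}
AG (p ∧ q): greatest fixpoint, start Z0 = {6}, keep only states in Sat with every successor in Z. Z1 = ∅; fixed.
Sat(AG (p ∧ q)) = ∅
Sat(¬r → (AG (p ∧ q))) = {1, 5, 6}
Sat(EX (¬r → (AG (p ∧ q)))) = {s : some successor in {1, 5, 6}} = {0, 1, 2, 4, 5, 6, 7, 8}

{0, 1, 2, 4, 5, 6, 7, 8}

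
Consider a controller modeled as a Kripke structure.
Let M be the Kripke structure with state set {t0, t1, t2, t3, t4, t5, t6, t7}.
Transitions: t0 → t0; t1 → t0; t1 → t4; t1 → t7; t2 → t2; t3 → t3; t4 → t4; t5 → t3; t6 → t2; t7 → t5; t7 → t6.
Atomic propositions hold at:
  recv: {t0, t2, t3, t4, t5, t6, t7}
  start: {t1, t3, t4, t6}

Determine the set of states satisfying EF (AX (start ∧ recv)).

Sat(start ∧ recv) = {t3, t4, t6}
Sat(AX (start ∧ recv)) = {s : every successor in {t3, t4, t6}} = {t3, t4, t5}
EF (AX (start ∧ recv)): least fixpoint, start Z0 = {t3, t4, t5}, add states with some successor in Z. Z1 = {t1, t3, t4, t5, t7}; fixed.
Sat(EF (AX (start ∧ recv))) = {t1, t3, t4, t5, t7}

{t1, t3, t4, t5, t7}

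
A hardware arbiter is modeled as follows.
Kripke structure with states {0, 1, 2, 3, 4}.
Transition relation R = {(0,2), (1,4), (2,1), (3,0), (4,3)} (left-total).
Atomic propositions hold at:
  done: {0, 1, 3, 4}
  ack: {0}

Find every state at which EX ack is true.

Sat(EX ack) = {s : some successor in {0}} = {3}

{3}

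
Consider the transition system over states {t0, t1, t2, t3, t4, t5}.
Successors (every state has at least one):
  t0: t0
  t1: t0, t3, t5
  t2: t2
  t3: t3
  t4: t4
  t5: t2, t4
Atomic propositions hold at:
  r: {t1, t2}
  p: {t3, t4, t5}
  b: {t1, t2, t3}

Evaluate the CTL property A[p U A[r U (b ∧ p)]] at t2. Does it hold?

Sat(b ∧ p) = {t3}
A[r U (b ∧ p)]: least fixpoint, start Z0 = Sat((b ∧ p)) = {t3}, add states in Sat(r) with every successor in Z. Already a fixed point.
Sat(A[r U (b ∧ p)]) = {t3}
A[p U A[r U (b ∧ p)]]: least fixpoint, start Z0 = Sat(A[r U (b ∧ p)]) = {t3}, add states in Sat(p) with every successor in Z. Already a fixed point.
Sat(A[p U A[r U (b ∧ p)]]) = {t3}
t2 ∉ Sat(A[p U A[r U (b ∧ p)]]) = {t3}, so the formula does not hold at t2.

No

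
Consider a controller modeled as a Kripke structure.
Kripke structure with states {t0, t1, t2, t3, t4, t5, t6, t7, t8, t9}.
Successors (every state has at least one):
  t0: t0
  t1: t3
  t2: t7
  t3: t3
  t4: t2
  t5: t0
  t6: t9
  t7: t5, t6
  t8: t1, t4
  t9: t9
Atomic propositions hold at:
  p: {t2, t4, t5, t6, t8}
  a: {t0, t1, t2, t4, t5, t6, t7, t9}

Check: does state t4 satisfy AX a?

Yes

Sat(AX a) = {s : every successor in {t0, t1, t2, t4, t5, t6, t7, t9}} = {t0, t2, t4, t5, t6, t7, t8, t9}
t4 ∈ Sat(AX a) = {t0, t2, t4, t5, t6, t7, t8, t9}, so the formula holds at t4.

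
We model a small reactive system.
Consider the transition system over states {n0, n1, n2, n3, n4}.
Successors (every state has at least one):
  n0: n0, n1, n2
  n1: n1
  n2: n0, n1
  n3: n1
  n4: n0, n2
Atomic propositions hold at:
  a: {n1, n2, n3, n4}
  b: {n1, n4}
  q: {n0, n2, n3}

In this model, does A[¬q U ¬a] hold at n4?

No

Sat(¬q) = {n1, n4}
Sat(¬a) = {n0}
A[¬q U ¬a]: least fixpoint, start Z0 = Sat(¬a) = {n0}, add states in Sat(¬q) with every successor in Z. Already a fixed point.
Sat(A[¬q U ¬a]) = {n0}
n4 ∉ Sat(A[¬q U ¬a]) = {n0}, so the formula does not hold at n4.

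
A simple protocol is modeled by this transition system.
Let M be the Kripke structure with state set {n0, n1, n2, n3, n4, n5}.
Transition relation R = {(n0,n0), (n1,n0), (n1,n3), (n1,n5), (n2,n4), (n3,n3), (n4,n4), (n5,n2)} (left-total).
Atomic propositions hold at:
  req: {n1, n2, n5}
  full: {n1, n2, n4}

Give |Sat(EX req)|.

2

Sat(EX req) = {s : some successor in {n1, n2, n5}} = {n1, n5}
|Sat(EX req)| = |{n1, n5}| = 2.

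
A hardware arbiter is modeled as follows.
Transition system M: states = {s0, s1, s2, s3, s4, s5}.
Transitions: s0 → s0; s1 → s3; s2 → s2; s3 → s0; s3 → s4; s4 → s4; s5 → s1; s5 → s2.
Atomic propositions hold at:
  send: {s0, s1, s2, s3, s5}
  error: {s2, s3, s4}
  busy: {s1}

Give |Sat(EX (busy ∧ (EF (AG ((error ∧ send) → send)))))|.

1

Sat(error ∧ send) = {s2, s3}
Sat((error ∧ send) → send) = {s0, s1, s2, s3, s4, s5}
AG ((error ∧ send) → send): greatest fixpoint, start Z0 = {s0, s1, s2, s3, s4, s5}, keep only states in Sat with every successor in Z. Already a fixed point.
Sat(AG ((error ∧ send) → send)) = {s0, s1, s2, s3, s4, s5}
EF (AG ((error ∧ send) → send)): least fixpoint, start Z0 = {s0, s1, s2, s3, s4, s5}, add states with some successor in Z. Already a fixed point.
Sat(EF (AG ((error ∧ send) → send))) = {s0, s1, s2, s3, s4, s5}
Sat(busy ∧ (EF (AG ((error ∧ send) → send)))) = {s1}
Sat(EX (busy ∧ (EF (AG ((error ∧ send) → send))))) = {s : some successor in {s1}} = {s5}
|Sat(EX (busy ∧ (EF (AG ((error ∧ send) → send)))))| = |{s5}| = 1.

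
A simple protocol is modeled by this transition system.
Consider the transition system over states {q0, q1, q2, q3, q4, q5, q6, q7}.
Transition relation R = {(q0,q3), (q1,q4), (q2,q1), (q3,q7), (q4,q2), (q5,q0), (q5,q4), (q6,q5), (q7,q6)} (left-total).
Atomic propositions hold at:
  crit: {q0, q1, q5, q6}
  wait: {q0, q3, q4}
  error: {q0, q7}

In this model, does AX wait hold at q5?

Yes

Sat(AX wait) = {s : every successor in {q0, q3, q4}} = {q0, q1, q5}
q5 ∈ Sat(AX wait) = {q0, q1, q5}, so the formula holds at q5.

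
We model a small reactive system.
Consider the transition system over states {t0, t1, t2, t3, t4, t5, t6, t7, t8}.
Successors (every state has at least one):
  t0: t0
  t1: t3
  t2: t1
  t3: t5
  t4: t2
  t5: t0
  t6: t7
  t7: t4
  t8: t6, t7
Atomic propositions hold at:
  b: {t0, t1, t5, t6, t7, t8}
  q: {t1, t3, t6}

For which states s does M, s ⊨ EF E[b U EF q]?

EF q: least fixpoint, start Z0 = {t1, t3, t6}, add states with some successor in Z. Z1 = {t1, t2, t3, t6, t8}; Z2 = {t1, t2, t3, t4, t6, t8}; Z3 = {t1, t2, t3, t4, t6, t7, t8}; fixed.
Sat(EF q) = {t1, t2, t3, t4, t6, t7, t8}
E[b U EF q]: least fixpoint, start Z0 = Sat(EF q) = {t1, t2, t3, t4, t6, t7, t8}, add states in Sat(b) with some successor in Z. Already a fixed point.
Sat(E[b U EF q]) = {t1, t2, t3, t4, t6, t7, t8}
EF E[b U EF q]: least fixpoint, start Z0 = {t1, t2, t3, t4, t6, t7, t8}, add states with some successor in Z. Already a fixed point.
Sat(EF E[b U EF q]) = {t1, t2, t3, t4, t6, t7, t8}

{t1, t2, t3, t4, t6, t7, t8}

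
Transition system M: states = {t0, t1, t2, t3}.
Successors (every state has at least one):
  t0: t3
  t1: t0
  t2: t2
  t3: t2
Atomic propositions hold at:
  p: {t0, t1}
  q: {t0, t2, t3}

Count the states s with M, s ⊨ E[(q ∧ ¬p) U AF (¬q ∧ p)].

1

Sat(¬p) = {t2, t3}
Sat(q ∧ ¬p) = {t2, t3}
Sat(¬q) = {t1}
Sat(¬q ∧ p) = {t1}
AF (¬q ∧ p): least fixpoint, start Z0 = {t1}, add states with every successor in Z. Already a fixed point.
Sat(AF (¬q ∧ p)) = {t1}
E[(q ∧ ¬p) U AF (¬q ∧ p)]: least fixpoint, start Z0 = Sat(AF (¬q ∧ p)) = {t1}, add states in Sat(q ∧ ¬p) with some successor in Z. Already a fixed point.
Sat(E[(q ∧ ¬p) U AF (¬q ∧ p)]) = {t1}
|Sat(E[(q ∧ ¬p) U AF (¬q ∧ p)])| = |{t1}| = 1.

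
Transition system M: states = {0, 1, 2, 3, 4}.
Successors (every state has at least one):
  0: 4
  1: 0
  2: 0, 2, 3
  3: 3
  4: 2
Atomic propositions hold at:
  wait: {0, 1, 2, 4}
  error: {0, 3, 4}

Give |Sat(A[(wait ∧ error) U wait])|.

4

Sat(wait ∧ error) = {0, 4}
A[(wait ∧ error) U wait]: least fixpoint, start Z0 = Sat(wait) = {0, 1, 2, 4}, add states in Sat(wait ∧ error) with every successor in Z. Already a fixed point.
Sat(A[(wait ∧ error) U wait]) = {0, 1, 2, 4}
|Sat(A[(wait ∧ error) U wait])| = |{0, 1, 2, 4}| = 4.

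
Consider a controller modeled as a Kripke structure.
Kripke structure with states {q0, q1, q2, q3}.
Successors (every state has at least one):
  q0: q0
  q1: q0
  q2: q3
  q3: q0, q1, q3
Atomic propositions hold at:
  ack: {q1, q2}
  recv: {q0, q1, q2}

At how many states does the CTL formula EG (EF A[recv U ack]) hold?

2

A[recv U ack]: least fixpoint, start Z0 = Sat(ack) = {q1, q2}, add states in Sat(recv) with every successor in Z. Already a fixed point.
Sat(A[recv U ack]) = {q1, q2}
EF A[recv U ack]: least fixpoint, start Z0 = {q1, q2}, add states with some successor in Z. Z1 = {q1, q2, q3}; fixed.
Sat(EF A[recv U ack]) = {q1, q2, q3}
EG (EF A[recv U ack]): greatest fixpoint, start Z0 = {q1, q2, q3}, keep only states in Sat with some successor in Z. Z1 = {q2, q3}; fixed.
Sat(EG (EF A[recv U ack])) = {q2, q3}
|Sat(EG (EF A[recv U ack]))| = |{q2, q3}| = 2.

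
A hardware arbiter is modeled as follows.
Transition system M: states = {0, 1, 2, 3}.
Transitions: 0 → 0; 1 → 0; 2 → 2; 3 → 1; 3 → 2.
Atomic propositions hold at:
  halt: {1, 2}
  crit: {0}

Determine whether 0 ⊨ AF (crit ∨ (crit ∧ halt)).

Yes

Sat(crit ∧ halt) = ∅
Sat(crit ∨ (crit ∧ halt)) = {0}
AF (crit ∨ (crit ∧ halt)): least fixpoint, start Z0 = {0}, add states with every successor in Z. Z1 = {0, 1}; fixed.
Sat(AF (crit ∨ (crit ∧ halt))) = {0, 1}
0 ∈ Sat(AF (crit ∨ (crit ∧ halt))) = {0, 1}, so the formula holds at 0.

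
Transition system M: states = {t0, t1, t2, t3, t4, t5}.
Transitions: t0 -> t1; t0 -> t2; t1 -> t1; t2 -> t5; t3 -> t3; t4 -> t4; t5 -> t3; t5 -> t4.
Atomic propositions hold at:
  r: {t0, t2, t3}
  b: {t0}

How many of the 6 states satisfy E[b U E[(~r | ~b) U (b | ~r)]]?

5

Sat(~r) = {t1, t4, t5}
Sat(~b) = {t1, t2, t3, t4, t5}
Sat(~r | ~b) = {t1, t2, t3, t4, t5}
Sat(b | ~r) = {t0, t1, t4, t5}
E[(~r | ~b) U (b | ~r)]: least fixpoint, start Z0 = Sat((b | ~r)) = {t0, t1, t4, t5}, add states in Sat(~r | ~b) with some successor in Z. Z1 = {t0, t1, t2, t4, t5}; fixed.
Sat(E[(~r | ~b) U (b | ~r)]) = {t0, t1, t2, t4, t5}
E[b U E[(~r | ~b) U (b | ~r)]]: least fixpoint, start Z0 = Sat(E[(~r | ~b) U (b | ~r)]) = {t0, t1, t2, t4, t5}, add states in Sat(b) with some successor in Z. Already a fixed point.
Sat(E[b U E[(~r | ~b) U (b | ~r)]]) = {t0, t1, t2, t4, t5}
|Sat(E[b U E[(~r | ~b) U (b | ~r)]])| = |{t0, t1, t2, t4, t5}| = 5.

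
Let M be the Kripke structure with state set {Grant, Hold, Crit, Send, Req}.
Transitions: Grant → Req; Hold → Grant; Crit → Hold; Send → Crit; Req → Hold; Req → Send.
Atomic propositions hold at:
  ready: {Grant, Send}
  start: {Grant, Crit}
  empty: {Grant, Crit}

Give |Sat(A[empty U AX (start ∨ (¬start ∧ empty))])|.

Sat(¬start) = {Hold, Send, Req}
Sat(¬start ∧ empty) = ∅
Sat(start ∨ (¬start ∧ empty)) = {Grant, Crit}
Sat(AX (start ∨ (¬start ∧ empty))) = {s : every successor in {Grant, Crit}} = {Hold, Send}
A[empty U AX (start ∨ (¬start ∧ empty))]: least fixpoint, start Z0 = Sat(AX (start ∨ (¬start ∧ empty))) = {Hold, Send}, add states in Sat(empty) with every successor in Z. Z1 = {Hold, Crit, Send}; fixed.
Sat(A[empty U AX (start ∨ (¬start ∧ empty))]) = {Hold, Crit, Send}
|Sat(A[empty U AX (start ∨ (¬start ∧ empty))])| = |{Hold, Crit, Send}| = 3.

3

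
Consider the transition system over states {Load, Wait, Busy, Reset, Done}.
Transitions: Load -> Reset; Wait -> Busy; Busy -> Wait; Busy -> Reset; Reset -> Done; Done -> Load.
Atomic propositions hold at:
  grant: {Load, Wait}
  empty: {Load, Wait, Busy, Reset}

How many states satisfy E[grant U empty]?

E[grant U empty]: least fixpoint, start Z0 = Sat(empty) = {Load, Wait, Busy, Reset}, add states in Sat(grant) with some successor in Z. Already a fixed point.
Sat(E[grant U empty]) = {Load, Wait, Busy, Reset}
|Sat(E[grant U empty])| = |{Load, Wait, Busy, Reset}| = 4.

4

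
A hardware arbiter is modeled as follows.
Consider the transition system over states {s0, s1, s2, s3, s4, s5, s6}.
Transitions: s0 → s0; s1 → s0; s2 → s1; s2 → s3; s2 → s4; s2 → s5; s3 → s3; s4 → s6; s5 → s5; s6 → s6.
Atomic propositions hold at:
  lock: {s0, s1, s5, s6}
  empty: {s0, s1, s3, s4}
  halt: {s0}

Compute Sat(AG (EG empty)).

EG empty: greatest fixpoint, start Z0 = {s0, s1, s3, s4}, keep only states in Sat with some successor in Z. Z1 = {s0, s1, s3}; fixed.
Sat(EG empty) = {s0, s1, s3}
AG (EG empty): greatest fixpoint, start Z0 = {s0, s1, s3}, keep only states in Sat with every successor in Z. Already a fixed point.
Sat(AG (EG empty)) = {s0, s1, s3}

{s0, s1, s3}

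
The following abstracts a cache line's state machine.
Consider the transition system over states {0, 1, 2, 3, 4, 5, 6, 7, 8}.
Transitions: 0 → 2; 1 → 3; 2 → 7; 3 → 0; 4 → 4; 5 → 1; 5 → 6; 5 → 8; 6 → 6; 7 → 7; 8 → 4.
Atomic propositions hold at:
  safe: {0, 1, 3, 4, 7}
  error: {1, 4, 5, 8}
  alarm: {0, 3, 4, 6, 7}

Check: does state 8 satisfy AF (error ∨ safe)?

Yes

Sat(error ∨ safe) = {0, 1, 3, 4, 5, 7, 8}
AF (error ∨ safe): least fixpoint, start Z0 = {0, 1, 3, 4, 5, 7, 8}, add states with every successor in Z. Z1 = {0, 1, 2, 3, 4, 5, 7, 8}; fixed.
Sat(AF (error ∨ safe)) = {0, 1, 2, 3, 4, 5, 7, 8}
8 ∈ Sat(AF (error ∨ safe)) = {0, 1, 2, 3, 4, 5, 7, 8}, so the formula holds at 8.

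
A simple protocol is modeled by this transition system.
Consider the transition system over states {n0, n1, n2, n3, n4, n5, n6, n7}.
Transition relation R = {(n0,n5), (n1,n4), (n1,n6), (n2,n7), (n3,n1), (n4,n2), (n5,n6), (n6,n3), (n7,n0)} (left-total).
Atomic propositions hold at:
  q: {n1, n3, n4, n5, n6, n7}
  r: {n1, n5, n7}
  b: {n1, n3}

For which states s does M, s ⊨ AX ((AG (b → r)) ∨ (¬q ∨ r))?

Sat(b → r) = {n0, n1, n2, n4, n5, n6, n7}
AG (b → r): greatest fixpoint, start Z0 = {n0, n1, n2, n4, n5, n6, n7}, keep only states in Sat with every successor in Z. Z1 = {n0, n1, n2, n4, n5, n7}; Z2 = {n0, n2, n4, n7}; Z3 = {n2, n4, n7}; Z4 = {n2, n4}; Z5 = {n4}; Z6 = ∅; fixed.
Sat(AG (b → r)) = ∅
Sat(¬q) = {n0, n2}
Sat(¬q ∨ r) = {n0, n1, n2, n5, n7}
Sat((AG (b → r)) ∨ (¬q ∨ r)) = {n0, n1, n2, n5, n7}
Sat(AX ((AG (b → r)) ∨ (¬q ∨ r))) = {s : every successor in {n0, n1, n2, n5, n7}} = {n0, n2, n3, n4, n7}

{n0, n2, n3, n4, n7}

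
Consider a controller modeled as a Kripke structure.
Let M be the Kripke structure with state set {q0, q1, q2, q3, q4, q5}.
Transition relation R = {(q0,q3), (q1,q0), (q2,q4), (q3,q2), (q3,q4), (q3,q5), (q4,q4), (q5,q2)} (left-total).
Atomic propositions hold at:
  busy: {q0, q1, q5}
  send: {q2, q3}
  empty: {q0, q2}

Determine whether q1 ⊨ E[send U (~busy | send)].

No

Sat(~busy) = {q2, q3, q4}
Sat(~busy | send) = {q2, q3, q4}
E[send U (~busy | send)]: least fixpoint, start Z0 = Sat((~busy | send)) = {q2, q3, q4}, add states in Sat(send) with some successor in Z. Already a fixed point.
Sat(E[send U (~busy | send)]) = {q2, q3, q4}
q1 ∉ Sat(E[send U (~busy | send)]) = {q2, q3, q4}, so the formula does not hold at q1.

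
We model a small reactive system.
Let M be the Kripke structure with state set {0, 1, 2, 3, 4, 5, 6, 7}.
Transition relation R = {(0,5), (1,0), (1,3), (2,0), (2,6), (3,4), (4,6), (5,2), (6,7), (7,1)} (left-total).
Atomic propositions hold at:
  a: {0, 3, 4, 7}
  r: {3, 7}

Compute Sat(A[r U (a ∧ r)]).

{3, 7}

Sat(a ∧ r) = {3, 7}
A[r U (a ∧ r)]: least fixpoint, start Z0 = Sat((a ∧ r)) = {3, 7}, add states in Sat(r) with every successor in Z. Already a fixed point.
Sat(A[r U (a ∧ r)]) = {3, 7}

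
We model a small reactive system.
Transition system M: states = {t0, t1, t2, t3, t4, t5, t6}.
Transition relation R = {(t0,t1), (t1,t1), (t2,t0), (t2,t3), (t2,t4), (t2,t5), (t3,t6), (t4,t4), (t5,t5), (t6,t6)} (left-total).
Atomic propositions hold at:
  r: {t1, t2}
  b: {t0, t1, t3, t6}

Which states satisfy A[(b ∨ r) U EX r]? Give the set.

Sat(b ∨ r) = {t0, t1, t2, t3, t6}
Sat(EX r) = {s : some successor in {t1, t2}} = {t0, t1}
A[(b ∨ r) U EX r]: least fixpoint, start Z0 = Sat(EX r) = {t0, t1}, add states in Sat(b ∨ r) with every successor in Z. Already a fixed point.
Sat(A[(b ∨ r) U EX r]) = {t0, t1}

{t0, t1}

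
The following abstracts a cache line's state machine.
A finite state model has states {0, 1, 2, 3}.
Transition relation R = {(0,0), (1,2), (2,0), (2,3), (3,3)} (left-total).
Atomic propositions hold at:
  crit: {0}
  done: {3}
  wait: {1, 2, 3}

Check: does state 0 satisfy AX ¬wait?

Yes

Sat(¬wait) = {0}
Sat(AX ¬wait) = {s : every successor in {0}} = {0}
0 ∈ Sat(AX ¬wait) = {0}, so the formula holds at 0.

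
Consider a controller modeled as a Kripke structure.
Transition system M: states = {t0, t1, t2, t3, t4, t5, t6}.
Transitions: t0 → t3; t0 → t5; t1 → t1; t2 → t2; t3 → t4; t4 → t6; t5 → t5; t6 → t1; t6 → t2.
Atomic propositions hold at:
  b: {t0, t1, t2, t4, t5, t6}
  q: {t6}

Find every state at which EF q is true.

EF q: least fixpoint, start Z0 = {t6}, add states with some successor in Z. Z1 = {t4, t6}; Z2 = {t3, t4, t6}; Z3 = {t0, t3, t4, t6}; fixed.
Sat(EF q) = {t0, t3, t4, t6}

{t0, t3, t4, t6}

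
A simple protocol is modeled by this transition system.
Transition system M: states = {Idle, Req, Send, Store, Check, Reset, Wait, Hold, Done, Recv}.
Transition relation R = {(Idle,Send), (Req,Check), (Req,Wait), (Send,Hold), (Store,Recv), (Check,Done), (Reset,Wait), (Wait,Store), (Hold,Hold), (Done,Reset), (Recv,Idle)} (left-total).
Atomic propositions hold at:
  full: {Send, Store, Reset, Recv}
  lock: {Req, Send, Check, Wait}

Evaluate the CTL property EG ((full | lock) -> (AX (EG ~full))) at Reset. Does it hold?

Sat(full | lock) = {Req, Send, Store, Check, Reset, Wait, Recv}
Sat(~full) = {Idle, Req, Check, Wait, Hold, Done}
EG ~full: greatest fixpoint, start Z0 = {Idle, Req, Check, Wait, Hold, Done}, keep only states in Sat with some successor in Z. Z1 = {Req, Check, Hold}; Z2 = {Req, Hold}; Z3 = {Hold}; fixed.
Sat(EG ~full) = {Hold}
Sat(AX (EG ~full)) = {s : every successor in {Hold}} = {Send, Hold}
Sat((full | lock) -> (AX (EG ~full))) = {Idle, Send, Hold, Done}
EG ((full | lock) -> (AX (EG ~full))): greatest fixpoint, start Z0 = {Idle, Send, Hold, Done}, keep only states in Sat with some successor in Z. Z1 = {Idle, Send, Hold}; fixed.
Sat(EG ((full | lock) -> (AX (EG ~full)))) = {Idle, Send, Hold}
Reset ∉ Sat(EG ((full | lock) -> (AX (EG ~full)))) = {Idle, Send, Hold}, so the formula does not hold at Reset.

No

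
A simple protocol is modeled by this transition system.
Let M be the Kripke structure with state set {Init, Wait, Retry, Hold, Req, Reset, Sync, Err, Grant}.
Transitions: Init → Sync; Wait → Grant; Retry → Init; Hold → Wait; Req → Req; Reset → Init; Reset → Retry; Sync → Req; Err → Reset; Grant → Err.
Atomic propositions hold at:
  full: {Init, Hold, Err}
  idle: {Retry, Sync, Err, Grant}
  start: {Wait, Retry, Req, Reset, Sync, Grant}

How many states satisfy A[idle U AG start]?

AG start: greatest fixpoint, start Z0 = {Wait, Retry, Req, Reset, Sync, Grant}, keep only states in Sat with every successor in Z. Z1 = {Wait, Req, Sync}; Z2 = {Req, Sync}; fixed.
Sat(AG start) = {Req, Sync}
A[idle U AG start]: least fixpoint, start Z0 = Sat(AG start) = {Req, Sync}, add states in Sat(idle) with every successor in Z. Already a fixed point.
Sat(A[idle U AG start]) = {Req, Sync}
|Sat(A[idle U AG start])| = |{Req, Sync}| = 2.

2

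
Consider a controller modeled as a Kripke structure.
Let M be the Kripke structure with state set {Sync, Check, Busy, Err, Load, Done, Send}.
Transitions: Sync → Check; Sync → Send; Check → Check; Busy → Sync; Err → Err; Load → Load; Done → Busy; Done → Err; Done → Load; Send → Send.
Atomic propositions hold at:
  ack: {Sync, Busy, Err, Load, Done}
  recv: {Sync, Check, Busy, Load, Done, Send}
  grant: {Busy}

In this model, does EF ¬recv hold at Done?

Sat(¬recv) = {Err}
EF ¬recv: least fixpoint, start Z0 = {Err}, add states with some successor in Z. Z1 = {Err, Done}; fixed.
Sat(EF ¬recv) = {Err, Done}
Done ∈ Sat(EF ¬recv) = {Err, Done}, so the formula holds at Done.

Yes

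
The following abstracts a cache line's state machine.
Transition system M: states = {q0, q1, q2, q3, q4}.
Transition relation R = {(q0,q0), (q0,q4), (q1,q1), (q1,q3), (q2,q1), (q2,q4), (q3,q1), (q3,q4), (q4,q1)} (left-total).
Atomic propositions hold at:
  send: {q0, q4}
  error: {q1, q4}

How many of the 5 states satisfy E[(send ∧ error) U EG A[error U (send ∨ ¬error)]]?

1

Sat(send ∧ error) = {q4}
Sat(¬error) = {q0, q2, q3}
Sat(send ∨ ¬error) = {q0, q2, q3, q4}
A[error U (send ∨ ¬error)]: least fixpoint, start Z0 = Sat((send ∨ ¬error)) = {q0, q2, q3, q4}, add states in Sat(error) with every successor in Z. Already a fixed point.
Sat(A[error U (send ∨ ¬error)]) = {q0, q2, q3, q4}
EG A[error U (send ∨ ¬error)]: greatest fixpoint, start Z0 = {q0, q2, q3, q4}, keep only states in Sat with some successor in Z. Z1 = {q0, q2, q3}; Z2 = {q0}; fixed.
Sat(EG A[error U (send ∨ ¬error)]) = {q0}
E[(send ∧ error) U EG A[error U (send ∨ ¬error)]]: least fixpoint, start Z0 = Sat(EG A[error U (send ∨ ¬error)]) = {q0}, add states in Sat(send ∧ error) with some successor in Z. Already a fixed point.
Sat(E[(send ∧ error) U EG A[error U (send ∨ ¬error)]]) = {q0}
|Sat(E[(send ∧ error) U EG A[error U (send ∨ ¬error)]])| = |{q0}| = 1.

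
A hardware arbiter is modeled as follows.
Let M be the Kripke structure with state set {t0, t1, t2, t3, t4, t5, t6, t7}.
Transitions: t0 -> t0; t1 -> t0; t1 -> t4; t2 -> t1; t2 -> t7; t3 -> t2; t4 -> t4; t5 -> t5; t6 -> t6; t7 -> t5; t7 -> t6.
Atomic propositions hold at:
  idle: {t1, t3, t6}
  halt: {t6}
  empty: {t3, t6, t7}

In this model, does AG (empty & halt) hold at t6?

Sat(empty & halt) = {t6}
AG (empty & halt): greatest fixpoint, start Z0 = {t6}, keep only states in Sat with every successor in Z. Already a fixed point.
Sat(AG (empty & halt)) = {t6}
t6 ∈ Sat(AG (empty & halt)) = {t6}, so the formula holds at t6.

Yes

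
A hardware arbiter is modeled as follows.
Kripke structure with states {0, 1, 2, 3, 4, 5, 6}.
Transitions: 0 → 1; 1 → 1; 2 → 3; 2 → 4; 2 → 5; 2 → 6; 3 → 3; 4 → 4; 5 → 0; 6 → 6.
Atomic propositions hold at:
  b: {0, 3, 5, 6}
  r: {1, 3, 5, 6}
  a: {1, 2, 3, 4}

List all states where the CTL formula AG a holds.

{1, 3, 4}

AG a: greatest fixpoint, start Z0 = {1, 2, 3, 4}, keep only states in Sat with every successor in Z. Z1 = {1, 3, 4}; fixed.
Sat(AG a) = {1, 3, 4}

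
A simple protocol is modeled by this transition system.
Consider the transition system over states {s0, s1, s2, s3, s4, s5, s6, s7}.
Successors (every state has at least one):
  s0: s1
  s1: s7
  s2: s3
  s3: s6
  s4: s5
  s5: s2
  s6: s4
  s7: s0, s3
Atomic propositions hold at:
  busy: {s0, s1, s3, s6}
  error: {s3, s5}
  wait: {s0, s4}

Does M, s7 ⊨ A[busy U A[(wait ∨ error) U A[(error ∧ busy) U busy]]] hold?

Sat(wait ∨ error) = {s0, s3, s4, s5}
Sat(error ∧ busy) = {s3}
A[(error ∧ busy) U busy]: least fixpoint, start Z0 = Sat(busy) = {s0, s1, s3, s6}, add states in Sat(error ∧ busy) with every successor in Z. Already a fixed point.
Sat(A[(error ∧ busy) U busy]) = {s0, s1, s3, s6}
A[(wait ∨ error) U A[(error ∧ busy) U busy]]: least fixpoint, start Z0 = Sat(A[(error ∧ busy) U busy]) = {s0, s1, s3, s6}, add states in Sat(wait ∨ error) with every successor in Z. Already a fixed point.
Sat(A[(wait ∨ error) U A[(error ∧ busy) U busy]]) = {s0, s1, s3, s6}
A[busy U A[(wait ∨ error) U A[(error ∧ busy) U busy]]]: least fixpoint, start Z0 = Sat(A[(wait ∨ error) U A[(error ∧ busy) U busy]]) = {s0, s1, s3, s6}, add states in Sat(busy) with every successor in Z. Already a fixed point.
Sat(A[busy U A[(wait ∨ error) U A[(error ∧ busy) U busy]]]) = {s0, s1, s3, s6}
s7 ∉ Sat(A[busy U A[(wait ∨ error) U A[(error ∧ busy) U busy]]]) = {s0, s1, s3, s6}, so the formula does not hold at s7.

No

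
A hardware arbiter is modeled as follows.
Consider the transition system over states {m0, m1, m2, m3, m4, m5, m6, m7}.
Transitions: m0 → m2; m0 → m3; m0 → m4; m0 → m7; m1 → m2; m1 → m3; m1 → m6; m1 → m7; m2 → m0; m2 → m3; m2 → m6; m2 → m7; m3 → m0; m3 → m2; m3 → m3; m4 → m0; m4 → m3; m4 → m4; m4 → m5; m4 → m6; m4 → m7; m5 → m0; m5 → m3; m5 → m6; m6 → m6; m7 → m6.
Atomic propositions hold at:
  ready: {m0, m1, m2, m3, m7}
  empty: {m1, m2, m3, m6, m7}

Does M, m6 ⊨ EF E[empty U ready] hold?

E[empty U ready]: least fixpoint, start Z0 = Sat(ready) = {m0, m1, m2, m3, m7}, add states in Sat(empty) with some successor in Z. Already a fixed point.
Sat(E[empty U ready]) = {m0, m1, m2, m3, m7}
EF E[empty U ready]: least fixpoint, start Z0 = {m0, m1, m2, m3, m7}, add states with some successor in Z. Z1 = {m0, m1, m2, m3, m4, m5, m7}; fixed.
Sat(EF E[empty U ready]) = {m0, m1, m2, m3, m4, m5, m7}
m6 ∉ Sat(EF E[empty U ready]) = {m0, m1, m2, m3, m4, m5, m7}, so the formula does not hold at m6.

No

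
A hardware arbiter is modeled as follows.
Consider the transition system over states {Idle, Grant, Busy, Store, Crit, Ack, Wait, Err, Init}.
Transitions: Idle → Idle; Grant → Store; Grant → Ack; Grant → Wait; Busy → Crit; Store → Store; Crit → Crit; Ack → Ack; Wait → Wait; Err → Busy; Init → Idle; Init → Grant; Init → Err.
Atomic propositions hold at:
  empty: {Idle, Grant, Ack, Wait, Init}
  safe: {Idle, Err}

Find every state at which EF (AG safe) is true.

AG safe: greatest fixpoint, start Z0 = {Idle, Err}, keep only states in Sat with every successor in Z. Z1 = {Idle}; fixed.
Sat(AG safe) = {Idle}
EF (AG safe): least fixpoint, start Z0 = {Idle}, add states with some successor in Z. Z1 = {Idle, Init}; fixed.
Sat(EF (AG safe)) = {Idle, Init}

{Idle, Init}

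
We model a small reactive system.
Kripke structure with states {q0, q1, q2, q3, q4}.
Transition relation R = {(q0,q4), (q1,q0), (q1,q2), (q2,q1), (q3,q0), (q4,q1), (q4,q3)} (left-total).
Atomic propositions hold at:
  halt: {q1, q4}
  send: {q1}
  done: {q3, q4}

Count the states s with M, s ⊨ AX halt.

Sat(AX halt) = {s : every successor in {q1, q4}} = {q0, q2}
|Sat(AX halt)| = |{q0, q2}| = 2.

2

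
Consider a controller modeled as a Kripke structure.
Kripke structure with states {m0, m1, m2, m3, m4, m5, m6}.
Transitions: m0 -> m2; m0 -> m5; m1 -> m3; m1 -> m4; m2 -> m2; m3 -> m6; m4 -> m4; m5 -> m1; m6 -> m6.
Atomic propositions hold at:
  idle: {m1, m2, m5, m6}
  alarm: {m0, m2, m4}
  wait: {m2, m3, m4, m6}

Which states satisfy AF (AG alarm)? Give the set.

AG alarm: greatest fixpoint, start Z0 = {m0, m2, m4}, keep only states in Sat with every successor in Z. Z1 = {m2, m4}; fixed.
Sat(AG alarm) = {m2, m4}
AF (AG alarm): least fixpoint, start Z0 = {m2, m4}, add states with every successor in Z. Already a fixed point.
Sat(AF (AG alarm)) = {m2, m4}

{m2, m4}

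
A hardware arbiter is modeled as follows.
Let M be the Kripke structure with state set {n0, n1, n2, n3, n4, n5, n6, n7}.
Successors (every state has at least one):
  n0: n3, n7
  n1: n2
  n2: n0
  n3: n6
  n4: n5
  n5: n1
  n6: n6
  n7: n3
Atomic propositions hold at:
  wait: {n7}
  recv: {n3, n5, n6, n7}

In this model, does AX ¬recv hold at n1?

Sat(¬recv) = {n0, n1, n2, n4}
Sat(AX ¬recv) = {s : every successor in {n0, n1, n2, n4}} = {n1, n2, n5}
n1 ∈ Sat(AX ¬recv) = {n1, n2, n5}, so the formula holds at n1.

Yes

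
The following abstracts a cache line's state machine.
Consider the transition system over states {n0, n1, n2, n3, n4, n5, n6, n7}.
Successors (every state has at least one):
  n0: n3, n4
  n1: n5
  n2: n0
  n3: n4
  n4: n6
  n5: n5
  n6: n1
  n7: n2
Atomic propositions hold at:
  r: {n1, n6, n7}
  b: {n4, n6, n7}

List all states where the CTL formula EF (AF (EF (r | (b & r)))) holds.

Sat(b & r) = {n6, n7}
Sat(r | (b & r)) = {n1, n6, n7}
EF (r | (b & r)): least fixpoint, start Z0 = {n1, n6, n7}, add states with some successor in Z. Z1 = {n1, n4, n6, n7}; Z2 = {n0, n1, n3, n4, n6, n7}; Z3 = {n0, n1, n2, n3, n4, n6, n7}; fixed.
Sat(EF (r | (b & r))) = {n0, n1, n2, n3, n4, n6, n7}
AF (EF (r | (b & r))): least fixpoint, start Z0 = {n0, n1, n2, n3, n4, n6, n7}, add states with every successor in Z. Already a fixed point.
Sat(AF (EF (r | (b & r)))) = {n0, n1, n2, n3, n4, n6, n7}
EF (AF (EF (r | (b & r)))): least fixpoint, start Z0 = {n0, n1, n2, n3, n4, n6, n7}, add states with some successor in Z. Already a fixed point.
Sat(EF (AF (EF (r | (b & r))))) = {n0, n1, n2, n3, n4, n6, n7}

{n0, n1, n2, n3, n4, n6, n7}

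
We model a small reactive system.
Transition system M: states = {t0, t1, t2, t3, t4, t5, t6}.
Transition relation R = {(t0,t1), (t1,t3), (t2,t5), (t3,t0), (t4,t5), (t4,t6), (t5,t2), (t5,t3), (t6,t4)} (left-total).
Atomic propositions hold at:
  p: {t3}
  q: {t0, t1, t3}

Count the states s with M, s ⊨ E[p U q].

3

E[p U q]: least fixpoint, start Z0 = Sat(q) = {t0, t1, t3}, add states in Sat(p) with some successor in Z. Already a fixed point.
Sat(E[p U q]) = {t0, t1, t3}
|Sat(E[p U q])| = |{t0, t1, t3}| = 3.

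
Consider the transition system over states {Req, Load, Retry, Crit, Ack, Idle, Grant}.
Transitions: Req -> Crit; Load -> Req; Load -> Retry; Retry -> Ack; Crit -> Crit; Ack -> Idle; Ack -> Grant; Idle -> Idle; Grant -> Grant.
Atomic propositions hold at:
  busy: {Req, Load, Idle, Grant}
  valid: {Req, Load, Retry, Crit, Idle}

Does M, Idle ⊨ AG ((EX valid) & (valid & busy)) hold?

Sat(EX valid) = {s : some successor in {Req, Load, Retry, Crit, Idle}} = {Req, Load, Crit, Ack, Idle}
Sat(valid & busy) = {Req, Load, Idle}
Sat((EX valid) & (valid & busy)) = {Req, Load, Idle}
AG ((EX valid) & (valid & busy)): greatest fixpoint, start Z0 = {Req, Load, Idle}, keep only states in Sat with every successor in Z. Z1 = {Idle}; fixed.
Sat(AG ((EX valid) & (valid & busy))) = {Idle}
Idle ∈ Sat(AG ((EX valid) & (valid & busy))) = {Idle}, so the formula holds at Idle.

Yes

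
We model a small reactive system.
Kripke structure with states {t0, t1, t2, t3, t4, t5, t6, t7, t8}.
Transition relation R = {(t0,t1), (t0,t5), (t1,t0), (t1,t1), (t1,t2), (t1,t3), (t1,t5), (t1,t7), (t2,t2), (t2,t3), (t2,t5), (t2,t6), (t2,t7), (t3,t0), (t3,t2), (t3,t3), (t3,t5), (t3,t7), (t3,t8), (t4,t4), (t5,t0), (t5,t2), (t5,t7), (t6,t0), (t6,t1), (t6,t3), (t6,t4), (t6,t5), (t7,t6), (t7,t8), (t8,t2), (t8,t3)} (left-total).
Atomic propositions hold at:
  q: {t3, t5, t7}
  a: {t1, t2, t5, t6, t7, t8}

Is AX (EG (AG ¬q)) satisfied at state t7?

No

Sat(¬q) = {t0, t1, t2, t4, t6, t8}
AG ¬q: greatest fixpoint, start Z0 = {t0, t1, t2, t4, t6, t8}, keep only states in Sat with every successor in Z. Z1 = {t4}; fixed.
Sat(AG ¬q) = {t4}
EG (AG ¬q): greatest fixpoint, start Z0 = {t4}, keep only states in Sat with some successor in Z. Already a fixed point.
Sat(EG (AG ¬q)) = {t4}
Sat(AX (EG (AG ¬q))) = {s : every successor in {t4}} = {t4}
t7 ∉ Sat(AX (EG (AG ¬q))) = {t4}, so the formula does not hold at t7.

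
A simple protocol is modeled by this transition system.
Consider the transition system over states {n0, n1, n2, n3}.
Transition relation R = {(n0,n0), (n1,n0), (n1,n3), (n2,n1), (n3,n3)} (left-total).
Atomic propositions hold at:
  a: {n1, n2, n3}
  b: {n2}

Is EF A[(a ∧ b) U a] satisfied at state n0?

No

Sat(a ∧ b) = {n2}
A[(a ∧ b) U a]: least fixpoint, start Z0 = Sat(a) = {n1, n2, n3}, add states in Sat(a ∧ b) with every successor in Z. Already a fixed point.
Sat(A[(a ∧ b) U a]) = {n1, n2, n3}
EF A[(a ∧ b) U a]: least fixpoint, start Z0 = {n1, n2, n3}, add states with some successor in Z. Already a fixed point.
Sat(EF A[(a ∧ b) U a]) = {n1, n2, n3}
n0 ∉ Sat(EF A[(a ∧ b) U a]) = {n1, n2, n3}, so the formula does not hold at n0.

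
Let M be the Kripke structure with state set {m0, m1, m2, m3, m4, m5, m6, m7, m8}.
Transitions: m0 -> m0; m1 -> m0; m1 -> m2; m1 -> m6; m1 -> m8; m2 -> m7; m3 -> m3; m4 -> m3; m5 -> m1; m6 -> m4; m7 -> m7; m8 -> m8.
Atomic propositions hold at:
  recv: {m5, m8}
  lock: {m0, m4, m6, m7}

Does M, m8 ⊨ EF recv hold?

EF recv: least fixpoint, start Z0 = {m5, m8}, add states with some successor in Z. Z1 = {m1, m5, m8}; fixed.
Sat(EF recv) = {m1, m5, m8}
m8 ∈ Sat(EF recv) = {m1, m5, m8}, so the formula holds at m8.

Yes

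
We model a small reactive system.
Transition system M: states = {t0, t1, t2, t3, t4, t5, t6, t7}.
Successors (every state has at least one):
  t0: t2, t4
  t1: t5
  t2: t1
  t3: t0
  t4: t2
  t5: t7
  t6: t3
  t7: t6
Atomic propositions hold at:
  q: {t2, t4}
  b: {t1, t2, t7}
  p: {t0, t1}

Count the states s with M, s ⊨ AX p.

2

Sat(AX p) = {s : every successor in {t0, t1}} = {t2, t3}
|Sat(AX p)| = |{t2, t3}| = 2.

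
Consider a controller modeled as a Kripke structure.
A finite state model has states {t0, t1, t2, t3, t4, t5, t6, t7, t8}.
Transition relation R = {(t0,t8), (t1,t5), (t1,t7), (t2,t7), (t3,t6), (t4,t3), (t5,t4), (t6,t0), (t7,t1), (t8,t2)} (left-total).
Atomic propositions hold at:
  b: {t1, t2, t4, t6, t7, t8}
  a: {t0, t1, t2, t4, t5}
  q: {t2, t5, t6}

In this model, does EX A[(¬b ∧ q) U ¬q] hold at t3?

No

Sat(¬b) = {t0, t3, t5}
Sat(¬b ∧ q) = {t5}
Sat(¬q) = {t0, t1, t3, t4, t7, t8}
A[(¬b ∧ q) U ¬q]: least fixpoint, start Z0 = Sat(¬q) = {t0, t1, t3, t4, t7, t8}, add states in Sat(¬b ∧ q) with every successor in Z. Z1 = {t0, t1, t3, t4, t5, t7, t8}; fixed.
Sat(A[(¬b ∧ q) U ¬q]) = {t0, t1, t3, t4, t5, t7, t8}
Sat(EX A[(¬b ∧ q) U ¬q]) = {s : some successor in {t0, t1, t3, t4, t5, t7, t8}} = {t0, t1, t2, t4, t5, t6, t7}
t3 ∉ Sat(EX A[(¬b ∧ q) U ¬q]) = {t0, t1, t2, t4, t5, t6, t7}, so the formula does not hold at t3.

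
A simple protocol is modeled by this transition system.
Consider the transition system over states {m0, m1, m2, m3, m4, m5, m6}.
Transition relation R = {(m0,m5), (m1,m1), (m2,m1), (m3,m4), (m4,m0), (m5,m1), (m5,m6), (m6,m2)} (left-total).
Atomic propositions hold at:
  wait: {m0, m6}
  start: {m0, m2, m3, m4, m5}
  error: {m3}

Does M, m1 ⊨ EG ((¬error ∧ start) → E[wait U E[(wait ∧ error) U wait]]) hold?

Sat(¬error) = {m0, m1, m2, m4, m5, m6}
Sat(¬error ∧ start) = {m0, m2, m4, m5}
Sat(wait ∧ error) = ∅
E[(wait ∧ error) U wait]: least fixpoint, start Z0 = Sat(wait) = {m0, m6}, add states in Sat(wait ∧ error) with some successor in Z. Already a fixed point.
Sat(E[(wait ∧ error) U wait]) = {m0, m6}
E[wait U E[(wait ∧ error) U wait]]: least fixpoint, start Z0 = Sat(E[(wait ∧ error) U wait]) = {m0, m6}, add states in Sat(wait) with some successor in Z. Already a fixed point.
Sat(E[wait U E[(wait ∧ error) U wait]]) = {m0, m6}
Sat((¬error ∧ start) → E[wait U E[(wait ∧ error) U wait]]) = {m0, m1, m3, m6}
EG ((¬error ∧ start) → E[wait U E[(wait ∧ error) U wait]]): greatest fixpoint, start Z0 = {m0, m1, m3, m6}, keep only states in Sat with some successor in Z. Z1 = {m1}; fixed.
Sat(EG ((¬error ∧ start) → E[wait U E[(wait ∧ error) U wait]])) = {m1}
m1 ∈ Sat(EG ((¬error ∧ start) → E[wait U E[(wait ∧ error) U wait]])) = {m1}, so the formula holds at m1.

Yes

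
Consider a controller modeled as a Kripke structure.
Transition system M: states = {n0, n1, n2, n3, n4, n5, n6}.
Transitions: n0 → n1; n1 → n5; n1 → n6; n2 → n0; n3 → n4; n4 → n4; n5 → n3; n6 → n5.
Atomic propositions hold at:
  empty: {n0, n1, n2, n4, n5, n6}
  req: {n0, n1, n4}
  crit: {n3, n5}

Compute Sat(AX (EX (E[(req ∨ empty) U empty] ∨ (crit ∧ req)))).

Sat(req ∨ empty) = {n0, n1, n2, n4, n5, n6}
E[(req ∨ empty) U empty]: least fixpoint, start Z0 = Sat(empty) = {n0, n1, n2, n4, n5, n6}, add states in Sat(req ∨ empty) with some successor in Z. Already a fixed point.
Sat(E[(req ∨ empty) U empty]) = {n0, n1, n2, n4, n5, n6}
Sat(crit ∧ req) = ∅
Sat(E[(req ∨ empty) U empty] ∨ (crit ∧ req)) = {n0, n1, n2, n4, n5, n6}
Sat(EX (E[(req ∨ empty) U empty] ∨ (crit ∧ req))) = {s : some successor in {n0, n1, n2, n4, n5, n6}} = {n0, n1, n2, n3, n4, n6}
Sat(AX (EX (E[(req ∨ empty) U empty] ∨ (crit ∧ req)))) = {s : every successor in {n0, n1, n2, n3, n4, n6}} = {n0, n2, n3, n4, n5}

{n0, n2, n3, n4, n5}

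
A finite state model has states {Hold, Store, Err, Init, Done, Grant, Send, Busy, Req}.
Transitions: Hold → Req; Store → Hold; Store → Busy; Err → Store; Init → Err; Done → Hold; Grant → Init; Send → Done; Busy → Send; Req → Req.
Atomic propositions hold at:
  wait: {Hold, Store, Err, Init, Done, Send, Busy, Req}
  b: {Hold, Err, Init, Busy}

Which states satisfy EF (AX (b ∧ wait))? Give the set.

{Store, Err, Init, Done, Grant, Send, Busy}

Sat(b ∧ wait) = {Hold, Err, Init, Busy}
Sat(AX (b ∧ wait)) = {s : every successor in {Hold, Err, Init, Busy}} = {Store, Init, Done, Grant}
EF (AX (b ∧ wait)): least fixpoint, start Z0 = {Store, Init, Done, Grant}, add states with some successor in Z. Z1 = {Store, Err, Init, Done, Grant, Send}; Z2 = {Store, Err, Init, Done, Grant, Send, Busy}; fixed.
Sat(EF (AX (b ∧ wait))) = {Store, Err, Init, Done, Grant, Send, Busy}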